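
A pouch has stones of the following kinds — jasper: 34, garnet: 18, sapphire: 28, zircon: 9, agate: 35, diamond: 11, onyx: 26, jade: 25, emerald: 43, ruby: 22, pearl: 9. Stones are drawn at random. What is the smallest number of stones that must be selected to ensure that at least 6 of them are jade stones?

241

In the worst case for collecting jade stones, every non-jade stone comes out first.
There are 34 + 18 + 28 + 9 + 35 + 11 + 26 + 43 + 22 + 9 = 235 non-jade stones altogether.
After those, each further stone must be jade, so 235 + 6 = 241 draws guarantee 6 jade stones.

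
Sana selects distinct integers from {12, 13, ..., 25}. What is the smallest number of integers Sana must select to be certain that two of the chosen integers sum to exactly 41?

10

Group the elements by complementary pair {x, 41−x}: {16,25}, {17,24}, {18,23}, …, giving 5 two-element pairs and 4 integers whose partner 41−x falls outside [12,25].
Treating each of those 9 groups as a pigeonhole, one can pick one integer per group — 9 integers — with no two summing to 41.
The 10th integer lands in an occupied pair, forcing a sum of 41.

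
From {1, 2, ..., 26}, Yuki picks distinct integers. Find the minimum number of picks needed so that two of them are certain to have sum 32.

Group the elements by complementary pair {x, 32−x}: {6,26}, {7,25}, {8,24}, …, giving 10 two-element pairs, the single value 16 (it cannot pair with itself since the integers are distinct), and 5 integers whose partner 32−x falls outside [1,26].
By pigeonhole, treating each of those 16 groups as a pigeonhole, one can pick one integer per group — 16 integers — with no two summing to 32.
The 17th integer lands in an occupied pair, forcing a sum of 32.

17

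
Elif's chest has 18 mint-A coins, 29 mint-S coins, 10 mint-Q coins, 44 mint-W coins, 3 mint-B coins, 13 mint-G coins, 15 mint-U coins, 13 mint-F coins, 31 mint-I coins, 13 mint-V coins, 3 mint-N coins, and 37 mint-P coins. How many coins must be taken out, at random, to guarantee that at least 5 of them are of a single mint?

47

An adversary could hand out at most 4 coins per mint (mint-B, mint-N run out sooner): 4 + 4 + 4 + 4 + 3 + 4 + 4 + 4 + 4 + 4 + 3 + 4 = 46 coins and still no mint has 5.
By pigeonhole, one more coin lands in a mint already at 4, so 47 draws are enough and 46 are not.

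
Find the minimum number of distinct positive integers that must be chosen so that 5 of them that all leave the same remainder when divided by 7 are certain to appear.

By pigeonhole, the 7 residue classes mod 7 are the pigeonholes.
With 28 integers one could put 4 in each residue class and have no class reach 5.
The 29th integer pushes some class to 5, so 7·4 + 1 = 29.

29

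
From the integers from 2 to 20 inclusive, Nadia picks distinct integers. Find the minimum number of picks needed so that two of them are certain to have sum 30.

A set avoiding the sum 30 can contain at most one of each pair {x, 30−x}, plus the 9 elements whose complement lies outside the range or equal to its own complement.
The integers 2, …, 15 (14 of them) are such a set: any two sum to at least 2+3 = 5 and at most 14+15 = 29 < 30.
Any 15th integer completes one of the 5 pairs, so 15 choices force a sum of 30.

15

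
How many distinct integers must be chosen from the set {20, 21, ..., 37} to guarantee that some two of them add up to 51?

Two chosen integers sum to 51 exactly when both halves of some pair {x, 51−x} with 20 ≤ x ≤ 51−x ≤ 31 are chosen — 6 such pairs.
The remaining 6 elements (those with no distinct partner in range) can never complete a 51-sum, so the worst case takes all of them and one from each pair: 6 + 6 = 12.
Pigeonhole: the 13th integer has to be the second member of some pair, so 12 + 1 = 13.

13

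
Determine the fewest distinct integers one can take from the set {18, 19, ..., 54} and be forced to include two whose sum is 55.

28

Two chosen integers sum to 55 exactly when both halves of some pair {x, 55−x} with 18 ≤ x ≤ 55−x ≤ 37 are chosen — 10 such pairs.
The remaining 17 elements (those with no distinct partner in range) can never complete a 55-sum, so the worst case takes all of them and one from each pair: 17 + 10 = 27.
The 28th integer has to be the second member of some pair, so 27 + 1 = 28.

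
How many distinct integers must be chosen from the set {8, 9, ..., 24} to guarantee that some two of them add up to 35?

11

Group the elements by complementary pair {x, 35−x}: {11,24}, {12,23}, {13,22}, …, giving 7 two-element pairs and 3 integers whose partner 35−x falls outside [8,24].
Pigeonhole: treating each of those 10 groups as a pigeonhole, one can pick one integer per group — 10 integers — with no two summing to 35.
The 11th integer lands in an occupied pair, forcing a sum of 35.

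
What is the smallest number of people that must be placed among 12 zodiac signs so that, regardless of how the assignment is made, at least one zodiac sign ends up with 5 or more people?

49

With 48 people one could put exactly 4 in each of the 12 zodiac signs, and no zodiac sign would reach 5.
Pigeonhole: one more person must land in a zodiac sign that already has 4, giving it 5.
So 12 × 4 + 1 = 49 people are required.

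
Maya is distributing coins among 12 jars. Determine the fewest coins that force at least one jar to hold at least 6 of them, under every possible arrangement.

61

With 60 coins one could put exactly 5 in each of the 12 jars, and no jar would reach 6.
By pigeonhole, one more coin must land in a jar that already has 5, giving it 6.
So 12 × 5 + 1 = 61 coins are required.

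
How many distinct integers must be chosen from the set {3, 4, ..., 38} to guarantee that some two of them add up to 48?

23

A set avoiding the sum 48 can contain at most one of each pair {x, 48−x}, plus the 8 elements whose complement lies outside the range or equal to its own complement.
The integers 3, …, 24 (22 of them) are such a set: any two sum to at least 3+4 = 7 and at most 23+24 = 47 < 48.
Any 23rd integer completes one of the 14 pairs, so 23 choices force a sum of 48.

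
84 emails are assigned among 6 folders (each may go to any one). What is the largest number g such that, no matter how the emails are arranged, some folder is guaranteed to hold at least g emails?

The 6 folders are the holes and the 84 emails are the pigeons.
If every folder held at most 13 emails, the total would be at most 6 × 13 = 78, which is less than 84.
So some folder holds at least ⌈84/6⌉ = 14 emails.

14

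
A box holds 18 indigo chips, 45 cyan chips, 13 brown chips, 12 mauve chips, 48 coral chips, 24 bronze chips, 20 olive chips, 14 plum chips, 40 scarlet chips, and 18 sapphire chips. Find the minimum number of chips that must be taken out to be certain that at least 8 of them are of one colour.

71

By the pigeonhole principle, put each drawn chip into a box by colour. The largest draw with every box below 8 takes min(count, 7) from each colour.
Σ min(cᵢ, 7) = 7 + 7 + 7 + 7 + 7 + 7 + 7 + 7 + 7 + 7 = 70.
Draw number 70 + 1 = 71 must push one box to 8.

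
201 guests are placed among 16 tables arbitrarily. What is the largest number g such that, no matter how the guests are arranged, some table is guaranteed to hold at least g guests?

By pigeonhole, the 16 tables are the holes and the 201 guests are the pigeons.
If every table held at most 12 guests, the total would be at most 16 × 12 = 192, which is less than 201.
So some table holds at least ⌈201/16⌉ = 13 guests.

13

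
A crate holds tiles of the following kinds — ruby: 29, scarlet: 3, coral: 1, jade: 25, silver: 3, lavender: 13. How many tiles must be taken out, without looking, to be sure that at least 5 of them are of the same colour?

20

The 6 colours are the holes; the tiles drawn are the pigeons.
To avoid 5 of any one colour, the worst case takes at most 4 of each colour, or every tile of a colour that has fewer than 4.
That gives 4 + 3 + 1 + 4 + 3 + 4 = 19 tiles with no colour reaching 5.
The next tile forces some colour to 5, so 19 + 1 = 20.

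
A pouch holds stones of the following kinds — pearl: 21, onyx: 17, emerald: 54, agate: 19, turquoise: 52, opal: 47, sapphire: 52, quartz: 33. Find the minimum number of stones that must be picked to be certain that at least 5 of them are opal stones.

In the worst case for collecting opal stones, every non-opal stone comes out first.
There are 21 + 17 + 54 + 19 + 52 + 52 + 33 = 248 non-opal stones altogether.
After those, each further stone must be opal, so 248 + 5 = 253 draws guarantee 5 opal stones.

253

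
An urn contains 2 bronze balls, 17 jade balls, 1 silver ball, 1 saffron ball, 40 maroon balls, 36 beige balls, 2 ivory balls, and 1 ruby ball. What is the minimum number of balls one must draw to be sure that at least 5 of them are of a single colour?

20

The 8 colours are the holes; the balls drawn are the pigeons.
To avoid 5 of any one colour, the worst case takes at most 4 of each colour, or every ball of a colour that has fewer than 4.
That gives 2 + 4 + 1 + 1 + 4 + 4 + 2 + 1 = 19 balls with no colour reaching 5.
The next ball forces some colour to 5, so 19 + 1 = 20.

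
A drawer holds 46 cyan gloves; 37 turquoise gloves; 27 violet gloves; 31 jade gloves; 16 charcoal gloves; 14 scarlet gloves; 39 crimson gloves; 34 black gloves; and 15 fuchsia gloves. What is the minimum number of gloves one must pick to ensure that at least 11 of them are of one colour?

An adversary could hand out at most 10 gloves per colour: 10 + 10 + 10 + 10 + 10 + 10 + 10 + 10 + 10 = 90 gloves and still no colour has 11.
Pigeonhole: one more glove lands in a colour already at 10, so 91 draws are enough and 90 are not.

91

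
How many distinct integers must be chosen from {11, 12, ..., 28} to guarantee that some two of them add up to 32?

14

Two chosen integers sum to 32 exactly when both halves of some pair {x, 32−x} with 11 ≤ x ≤ 32−x ≤ 21 are chosen — 5 such pairs.
The remaining 8 elements (those with no distinct partner in range) can never complete a 32-sum, so the worst case takes all of them and one from each pair: 8 + 5 = 13.
Pigeonhole: the 14th integer has to be the second member of some pair, so 13 + 1 = 14.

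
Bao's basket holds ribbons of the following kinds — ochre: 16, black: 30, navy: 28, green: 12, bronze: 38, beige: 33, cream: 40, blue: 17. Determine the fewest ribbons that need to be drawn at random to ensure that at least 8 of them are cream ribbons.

In the worst case for collecting cream ribbons, every non-cream ribbon comes out first.
There are 16 + 30 + 28 + 12 + 38 + 33 + 17 = 174 non-cream ribbons altogether.
After those, each further ribbon must be cream, so 174 + 8 = 182 draws guarantee 8 cream ribbons.

182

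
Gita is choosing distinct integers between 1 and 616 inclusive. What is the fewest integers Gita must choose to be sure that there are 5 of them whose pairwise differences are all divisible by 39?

157

Integers whose pairwise differences are multiples of 39 are exactly those sharing a remainder mod 39. The 39 residue classes mod 39 are the pigeonholes.
With 156 integers one could put 4 in each residue class and have no class reach 5.
The 157th integer pushes some class to 5, so 39·4 + 1 = 157.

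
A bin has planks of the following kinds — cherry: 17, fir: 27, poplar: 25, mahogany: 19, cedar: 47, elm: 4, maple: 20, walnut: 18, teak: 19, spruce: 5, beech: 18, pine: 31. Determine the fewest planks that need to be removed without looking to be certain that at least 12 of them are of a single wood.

By the pigeonhole principle, the 12 woods are the holes; the planks drawn are the pigeons.
To avoid 12 of any one wood, the worst case takes at most 11 of each wood, or every plank of a wood that has fewer than 11.
That gives 11 + 11 + 11 + 11 + 11 + 4 + 11 + 11 + 11 + 5 + 11 + 11 = 119 planks with no wood reaching 12.
The next plank forces some wood to 12, so 119 + 1 = 120.

120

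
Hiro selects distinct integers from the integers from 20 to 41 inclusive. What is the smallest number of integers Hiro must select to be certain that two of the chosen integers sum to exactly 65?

Group the elements by complementary pair {x, 65−x}: {24,41}, {25,40}, {26,39}, …, giving 9 two-element pairs and 4 integers whose partner 65−x falls outside [20,41].
By the pigeonhole principle, treating each of those 13 groups as a pigeonhole, one can pick one integer per group — 13 integers — with no two summing to 65.
The 14th integer lands in an occupied pair, forcing a sum of 65.

14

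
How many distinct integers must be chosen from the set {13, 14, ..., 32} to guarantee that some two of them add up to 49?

13

Group the elements by complementary pair {x, 49−x}: {17,32}, {18,31}, {19,30}, …, giving 8 two-element pairs and 4 integers whose partner 49−x falls outside [13,32].
Treating each of those 12 groups as a pigeonhole, one can pick one integer per group — 12 integers — with no two summing to 49.
The 13th integer lands in an occupied pair, forcing a sum of 49.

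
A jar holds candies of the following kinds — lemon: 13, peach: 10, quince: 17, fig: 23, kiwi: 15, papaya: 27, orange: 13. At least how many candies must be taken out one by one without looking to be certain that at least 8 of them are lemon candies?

In the worst case for collecting lemon candies, every non-lemon candy comes out first.
There are 10 + 17 + 23 + 15 + 27 + 13 = 105 non-lemon candies altogether.
After those, each further candy must be lemon, so 105 + 8 = 113 draws guarantee 8 lemon candies.

113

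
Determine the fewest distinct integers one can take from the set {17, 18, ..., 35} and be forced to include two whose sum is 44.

15

Group the elements by complementary pair {x, 44−x}: {17,27}, {18,26}, {19,25}, …, giving 5 two-element pairs, the single value 22 (it cannot pair with itself since the integers are distinct), and 8 integers whose partner 44−x falls outside [17,35].
Treating each of those 14 groups as a pigeonhole, one can pick one integer per group — 14 integers — with no two summing to 44.
The 15th integer lands in an occupied pair, forcing a sum of 44.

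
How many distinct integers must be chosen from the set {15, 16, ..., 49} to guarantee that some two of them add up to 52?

Two chosen integers sum to 52 exactly when both halves of some pair {x, 52−x} with 15 ≤ x ≤ 52−x ≤ 37 are chosen — 11 such pairs.
The remaining 13 elements (those with no distinct partner in range) can never complete a 52-sum, so the worst case takes all of them and one from each pair: 13 + 11 = 24.
By pigeonhole, the 25th integer has to be the second member of some pair, so 24 + 1 = 25.

25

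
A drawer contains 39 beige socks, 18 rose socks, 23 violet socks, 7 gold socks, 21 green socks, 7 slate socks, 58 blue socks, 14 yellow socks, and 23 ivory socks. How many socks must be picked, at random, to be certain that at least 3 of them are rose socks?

In the worst case for collecting rose socks, every non-rose sock comes out first.
There are 39 + 23 + 7 + 21 + 7 + 58 + 14 + 23 = 192 non-rose socks altogether.
After those, each further sock must be rose, so 192 + 3 = 195 draws guarantee 3 rose socks.

195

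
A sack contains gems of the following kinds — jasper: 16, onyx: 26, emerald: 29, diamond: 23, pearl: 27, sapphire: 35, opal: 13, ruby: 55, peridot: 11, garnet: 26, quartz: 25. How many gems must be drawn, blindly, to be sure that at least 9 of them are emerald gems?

In the worst case for collecting emerald gems, every non-emerald gem comes out first.
There are 16 + 26 + 23 + 27 + 35 + 13 + 55 + 11 + 26 + 25 = 257 non-emerald gems altogether.
After those, each further gem must be emerald, so 257 + 9 = 266 draws guarantee 9 emerald gems.

266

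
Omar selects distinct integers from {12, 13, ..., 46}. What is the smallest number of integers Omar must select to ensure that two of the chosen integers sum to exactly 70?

25

A set avoiding the sum 70 can contain at most one of each pair {x, 70−x}, plus the 13 elements whose complement lies outside the range or equal to its own complement.
The integers 12, …, 35 (24 of them) are such a set: any two sum to at least 12+13 = 25 and at most 34+35 = 69 < 70.
By pigeonhole, any 25th integer completes one of the 11 pairs, so 25 choices force a sum of 70.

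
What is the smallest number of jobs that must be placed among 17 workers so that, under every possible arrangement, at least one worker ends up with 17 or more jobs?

With 272 jobs one could put exactly 16 in each of the 17 workers, and no worker would reach 17.
One more job must land in a worker that already has 16, giving it 17.
So 17 × 16 + 1 = 273 jobs are required.

273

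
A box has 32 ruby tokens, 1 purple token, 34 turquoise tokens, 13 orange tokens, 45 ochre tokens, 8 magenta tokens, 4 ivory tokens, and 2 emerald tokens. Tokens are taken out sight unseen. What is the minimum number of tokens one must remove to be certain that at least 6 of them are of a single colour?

33

By the pigeonhole principle, the 8 colours are the holes; the tokens drawn are the pigeons.
To avoid 6 of any one colour, the worst case takes at most 5 of each colour, or every token of a colour that has fewer than 5.
That gives 5 + 1 + 5 + 5 + 5 + 5 + 4 + 2 = 32 tokens with no colour reaching 6.
The next token forces some colour to 6, so 32 + 1 = 33.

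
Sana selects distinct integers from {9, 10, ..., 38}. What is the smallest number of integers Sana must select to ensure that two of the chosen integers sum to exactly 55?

20

Group the elements by complementary pair {x, 55−x}: {17,38}, {18,37}, {19,36}, …, giving 11 two-element pairs and 8 integers whose partner 55−x falls outside [9,38].
Pigeonhole: treating each of those 19 groups as a pigeonhole, one can pick one integer per group — 19 integers — with no two summing to 55.
The 20th integer lands in an occupied pair, forcing a sum of 55.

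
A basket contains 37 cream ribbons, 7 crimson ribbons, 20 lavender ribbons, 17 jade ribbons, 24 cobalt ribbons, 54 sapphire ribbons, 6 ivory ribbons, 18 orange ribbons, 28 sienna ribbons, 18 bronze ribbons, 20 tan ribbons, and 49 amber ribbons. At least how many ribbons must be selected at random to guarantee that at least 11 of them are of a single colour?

114

Put each drawn ribbon into a box by colour. The largest draw with every box below 11 takes min(count, 10) from each colour; colours with fewer than 10 contribute all they have.
Σ min(cᵢ, 10) = 10 + 7 + 10 + 10 + 10 + 10 + 6 + 10 + 10 + 10 + 10 + 10 = 113.
Draw number 113 + 1 = 114 must push one box to 11.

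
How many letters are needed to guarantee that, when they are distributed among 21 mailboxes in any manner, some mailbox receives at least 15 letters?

With 294 letters one could put exactly 14 in each of the 21 mailboxes, and no mailbox would reach 15.
By pigeonhole, one more letter must land in a mailbox that already has 14, giving it 15.
So 21 × 14 + 1 = 295 letters are required.

295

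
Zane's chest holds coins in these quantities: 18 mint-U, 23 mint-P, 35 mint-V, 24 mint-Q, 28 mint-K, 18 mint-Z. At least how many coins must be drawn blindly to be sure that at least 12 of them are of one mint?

67

An adversary could hand out at most 11 coins per mint: 11 + 11 + 11 + 11 + 11 + 11 = 66 coins and still no mint has 12.
Pigeonhole: one more coin lands in a mint already at 11, so 67 draws are enough and 66 are not.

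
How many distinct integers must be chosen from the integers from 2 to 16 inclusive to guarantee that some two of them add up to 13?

11

A set avoiding the sum 13 can contain at most one of each pair {x, 13−x}, plus the 5 elements whose complement lies outside the range.
The integers 7, …, 16 (10 of them) are such a set: any two sum to at least 7+8 = 15 > 13.
By pigeonhole, any 11th integer completes one of the 5 pairs, so 11 choices force a sum of 13.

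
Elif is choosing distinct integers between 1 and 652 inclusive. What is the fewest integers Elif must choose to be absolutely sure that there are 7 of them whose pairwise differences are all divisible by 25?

Integers whose pairwise differences are multiples of 25 are exactly those sharing a remainder mod 25. By pigeonhole, the 25 residue classes mod 25 are the pigeonholes.
With 150 integers one could put 6 in each residue class and have no class reach 7.
The 151st integer pushes some class to 7, so 25·6 + 1 = 151.

151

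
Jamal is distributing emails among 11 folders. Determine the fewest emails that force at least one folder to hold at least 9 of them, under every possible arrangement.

89

With 88 emails one could put exactly 8 in each of the 11 folders, and no folder would reach 9.
By pigeonhole, one more email must land in a folder that already has 8, giving it 9.
So 11 × 8 + 1 = 89 emails are required.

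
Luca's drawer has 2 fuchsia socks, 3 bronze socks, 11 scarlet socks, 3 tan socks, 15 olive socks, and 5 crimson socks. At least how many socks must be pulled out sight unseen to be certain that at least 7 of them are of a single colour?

26

The 6 colours are the holes; the socks drawn are the pigeons.
To avoid 7 of any one colour, the worst case takes at most 6 of each colour, or every sock of a colour that has fewer than 6.
That gives 2 + 3 + 6 + 3 + 6 + 5 = 25 socks with no colour reaching 7.
The next sock forces some colour to 7, so 25 + 1 = 26.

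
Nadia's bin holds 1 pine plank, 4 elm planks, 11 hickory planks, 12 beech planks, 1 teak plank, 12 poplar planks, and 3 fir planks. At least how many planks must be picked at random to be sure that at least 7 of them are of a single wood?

28

The 7 woods are the holes; the planks drawn are the pigeons.
To avoid 7 of any one wood, the worst case takes at most 6 of each wood, or every plank of a wood that has fewer than 6.
That gives 1 + 4 + 6 + 6 + 1 + 6 + 3 = 27 planks with no wood reaching 7.
The next plank forces some wood to 7, so 27 + 1 = 28.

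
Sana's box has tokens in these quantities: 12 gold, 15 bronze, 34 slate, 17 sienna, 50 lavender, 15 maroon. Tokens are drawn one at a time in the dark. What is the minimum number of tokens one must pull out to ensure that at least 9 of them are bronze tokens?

In the worst case for collecting bronze tokens, every non-bronze token comes out first.
There are 12 + 34 + 17 + 50 + 15 = 128 non-bronze tokens altogether.
After those, each further token must be bronze, so 128 + 9 = 137 draws guarantee 9 bronze tokens.

137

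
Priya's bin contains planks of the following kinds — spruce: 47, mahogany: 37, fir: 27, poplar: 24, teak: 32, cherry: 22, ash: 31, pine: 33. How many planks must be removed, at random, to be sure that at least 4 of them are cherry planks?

In the worst case for collecting cherry planks, every non-cherry plank comes out first.
There are 47 + 37 + 27 + 24 + 32 + 31 + 33 = 231 non-cherry planks altogether.
After those, each further plank must be cherry, so 231 + 4 = 235 draws guarantee 4 cherry planks.

235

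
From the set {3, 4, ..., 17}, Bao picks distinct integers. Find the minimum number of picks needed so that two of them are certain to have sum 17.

A set avoiding the sum 17 can contain at most one of each pair {x, 17−x}, plus the 3 elements whose complement lies outside the range.
The integers 9, …, 17 (9 of them) are such a set: any two sum to at least 9+10 = 19 > 17.
Any 10th integer completes one of the 6 pairs, so 10 choices force a sum of 17.

10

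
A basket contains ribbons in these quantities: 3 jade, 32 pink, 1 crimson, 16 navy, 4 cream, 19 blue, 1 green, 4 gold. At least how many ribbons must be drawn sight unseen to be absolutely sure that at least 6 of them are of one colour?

Put each drawn ribbon into a box by colour. The largest draw with every box below 6 takes min(count, 5) from each colour; colours with fewer than 5 contribute all they have.
Σ min(cᵢ, 5) = 3 + 5 + 1 + 5 + 4 + 5 + 1 + 4 = 28.
Draw number 28 + 1 = 29 must push one box to 6.

29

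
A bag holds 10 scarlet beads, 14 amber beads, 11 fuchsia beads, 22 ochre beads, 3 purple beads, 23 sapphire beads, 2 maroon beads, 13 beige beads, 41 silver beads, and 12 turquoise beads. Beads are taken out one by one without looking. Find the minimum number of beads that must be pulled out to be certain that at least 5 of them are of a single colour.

The 10 colours are the holes; the beads drawn are the pigeons.
To avoid 5 of any one colour, the worst case takes at most 4 of each colour, or every bead of a colour that has fewer than 4.
That gives 4 + 4 + 4 + 4 + 3 + 4 + 2 + 4 + 4 + 4 = 37 beads with no colour reaching 5.
The next bead forces some colour to 5, so 37 + 1 = 38.

38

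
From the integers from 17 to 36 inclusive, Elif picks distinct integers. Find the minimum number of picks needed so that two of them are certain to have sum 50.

Group the elements by complementary pair {x, 50−x}: {17,33}, {18,32}, {19,31}, …, giving 8 two-element pairs, the single value 25 (it cannot pair with itself since the integers are distinct), and 3 integers whose partner 50−x falls outside [17,36].
By the pigeonhole principle, treating each of those 12 groups as a pigeonhole, one can pick one integer per group — 12 integers — with no two summing to 50.
The 13th integer lands in an occupied pair, forcing a sum of 50.

13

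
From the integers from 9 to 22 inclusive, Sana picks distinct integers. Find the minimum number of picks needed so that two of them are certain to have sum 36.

Two chosen integers sum to 36 exactly when both halves of some pair {x, 36−x} with 14 ≤ x ≤ 36−x ≤ 22 are chosen — 4 such pairs.
The remaining 6 elements (those with no distinct partner in range) can never complete a 36-sum, so the worst case takes all of them and one from each pair: 6 + 4 = 10.
The 11th integer has to be the second member of some pair, so 10 + 1 = 11.

11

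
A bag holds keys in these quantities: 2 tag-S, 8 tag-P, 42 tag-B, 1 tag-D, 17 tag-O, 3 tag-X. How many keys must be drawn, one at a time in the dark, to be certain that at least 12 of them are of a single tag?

37

By pigeonhole, the 6 tags are the holes; the keys drawn are the pigeons.
To avoid 12 of any one tag, the worst case takes at most 11 of each tag, or every key of a tag that has fewer than 11.
That gives 2 + 8 + 11 + 1 + 11 + 3 = 36 keys with no tag reaching 12.
The next key forces some tag to 12, so 36 + 1 = 37.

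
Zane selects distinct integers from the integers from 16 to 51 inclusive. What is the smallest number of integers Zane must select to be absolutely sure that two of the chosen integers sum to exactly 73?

A set avoiding the sum 73 can contain at most one of each pair {x, 73−x}, plus the 6 elements whose complement lies outside the range.
The integers 16, …, 36 (21 of them) are such a set: any two sum to at least 16+17 = 33 and at most 35+36 = 71 < 73.
Any 22nd integer completes one of the 15 pairs, so 22 choices force a sum of 73.

22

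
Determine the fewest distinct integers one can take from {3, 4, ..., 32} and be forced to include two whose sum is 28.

20

Two chosen integers sum to 28 exactly when both halves of some pair {x, 28−x} with 3 ≤ x ≤ 28−x ≤ 25 are chosen — 11 such pairs.
The remaining 8 elements (those with no distinct partner in range) can never complete a 28-sum, so the worst case takes all of them and one from each pair: 8 + 11 = 19.
By the pigeonhole principle, the 20th integer has to be the second member of some pair, so 19 + 1 = 20.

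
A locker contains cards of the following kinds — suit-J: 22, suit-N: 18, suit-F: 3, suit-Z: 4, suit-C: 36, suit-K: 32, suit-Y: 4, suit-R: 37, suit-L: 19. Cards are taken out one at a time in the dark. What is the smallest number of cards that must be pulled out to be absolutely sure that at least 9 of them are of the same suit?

The 9 suits are the holes; the cards drawn are the pigeons.
To avoid 9 of any one suit, the worst case takes at most 8 of each suit, or every card of a suit that has fewer than 8.
That gives 8 + 8 + 3 + 4 + 8 + 8 + 4 + 8 + 8 = 59 cards with no suit reaching 9.
The next card forces some suit to 9, so 59 + 1 = 60.

60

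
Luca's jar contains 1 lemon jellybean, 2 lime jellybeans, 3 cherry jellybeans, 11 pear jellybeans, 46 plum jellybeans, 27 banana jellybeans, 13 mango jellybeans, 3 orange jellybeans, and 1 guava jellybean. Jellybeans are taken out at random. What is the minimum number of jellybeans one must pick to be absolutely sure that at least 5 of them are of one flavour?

27

The 9 flavours are the holes; the jellybeans drawn are the pigeons.
To avoid 5 of any one flavour, the worst case takes at most 4 of each flavour, or every jellybean of a flavour that has fewer than 4.
That gives 1 + 2 + 3 + 4 + 4 + 4 + 4 + 3 + 1 = 26 jellybeans with no flavour reaching 5.
The next jellybean forces some flavour to 5, so 26 + 1 = 27.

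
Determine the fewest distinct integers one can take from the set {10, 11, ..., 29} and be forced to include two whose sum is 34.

A set avoiding the sum 34 can contain at most one of each pair {x, 34−x}, plus the 6 elements whose complement lies outside the range or equal to its own complement.
The integers 17, …, 29 (13 of them) are such a set: any two sum to at least 17+18 = 35 > 34.
Any 14th integer completes one of the 7 pairs, so 14 choices force a sum of 34.

14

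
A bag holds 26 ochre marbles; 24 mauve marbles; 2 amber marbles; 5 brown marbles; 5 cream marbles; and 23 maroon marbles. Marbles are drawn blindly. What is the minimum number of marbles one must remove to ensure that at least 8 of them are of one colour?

By pigeonhole, the 6 colours are the holes; the marbles drawn are the pigeons.
To avoid 8 of any one colour, the worst case takes at most 7 of each colour, or every marble of a colour that has fewer than 7.
That gives 7 + 7 + 2 + 5 + 5 + 7 = 33 marbles with no colour reaching 8.
The next marble forces some colour to 8, so 33 + 1 = 34.

34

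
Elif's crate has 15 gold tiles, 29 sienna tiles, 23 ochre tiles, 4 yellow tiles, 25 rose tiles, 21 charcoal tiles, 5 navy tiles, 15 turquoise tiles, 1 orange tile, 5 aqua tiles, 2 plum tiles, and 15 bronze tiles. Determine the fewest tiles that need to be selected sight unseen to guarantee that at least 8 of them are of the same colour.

67

Pigeonhole: the 12 colours are the holes; the tiles drawn are the pigeons.
To avoid 8 of any one colour, the worst case takes at most 7 of each colour, or every tile of a colour that has fewer than 7.
That gives 7 + 7 + 7 + 4 + 7 + 7 + 5 + 7 + 1 + 5 + 2 + 7 = 66 tiles with no colour reaching 8.
The next tile forces some colour to 8, so 66 + 1 = 67.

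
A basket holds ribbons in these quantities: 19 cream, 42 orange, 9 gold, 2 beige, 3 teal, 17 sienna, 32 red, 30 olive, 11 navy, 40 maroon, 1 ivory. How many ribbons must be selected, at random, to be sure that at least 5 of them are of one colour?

Put each drawn ribbon into a box by colour. The largest draw with every box below 5 takes min(count, 4) from each colour; colours with fewer than 4 contribute all they have.
Σ min(cᵢ, 4) = 4 + 4 + 4 + 2 + 3 + 4 + 4 + 4 + 4 + 4 + 1 = 38.
Draw number 38 + 1 = 39 must push one box to 5.

39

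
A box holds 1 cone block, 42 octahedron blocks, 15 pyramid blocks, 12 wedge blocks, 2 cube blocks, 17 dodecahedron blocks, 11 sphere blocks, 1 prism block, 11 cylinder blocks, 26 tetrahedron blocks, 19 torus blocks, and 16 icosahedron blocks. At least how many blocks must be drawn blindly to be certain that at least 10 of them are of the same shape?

By the pigeonhole principle, put each drawn block into a box by shape. The largest draw with every box below 10 takes min(count, 9) from each shape; shapes with fewer than 9 contribute all they have.
Σ min(cᵢ, 9) = 1 + 9 + 9 + 9 + 2 + 9 + 9 + 1 + 9 + 9 + 9 + 9 = 85.
Draw number 85 + 1 = 86 must push one box to 10.

86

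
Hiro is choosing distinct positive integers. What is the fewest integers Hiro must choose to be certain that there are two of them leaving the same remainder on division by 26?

27

The 26 residue classes mod 26 are the pigeonholes.
With 26 integers one could put 1 in each residue class and have no class reach 2.
The 27th integer pushes some class to 2, so 26·1 + 1 = 27.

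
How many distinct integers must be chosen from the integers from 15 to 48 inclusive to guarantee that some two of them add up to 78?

Two chosen integers sum to 78 exactly when both halves of some pair {x, 78−x} with 30 ≤ x ≤ 78−x ≤ 48 are chosen — 9 such pairs.
The remaining 16 elements (those with no distinct partner in range) can never complete a 78-sum, so the worst case takes all of them and one from each pair: 16 + 9 = 25.
The 26th integer has to be the second member of some pair, so 25 + 1 = 26.

26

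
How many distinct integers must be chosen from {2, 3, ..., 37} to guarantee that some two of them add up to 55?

27

Two chosen integers sum to 55 exactly when both halves of some pair {x, 55−x} with 18 ≤ x ≤ 55−x ≤ 37 are chosen — 10 such pairs.
The remaining 16 elements (those with no distinct partner in range) can never complete a 55-sum, so the worst case takes all of them and one from each pair: 16 + 10 = 26.
By pigeonhole, the 27th integer has to be the second member of some pair, so 26 + 1 = 27.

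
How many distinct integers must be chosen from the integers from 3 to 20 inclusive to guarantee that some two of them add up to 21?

11

A set avoiding the sum 21 can contain at most one of each pair {x, 21−x}, plus the 2 elements whose complement lies outside the range.
The integers 11, …, 20 (10 of them) are such a set: any two sum to at least 11+12 = 23 > 21.
Any 11th integer completes one of the 8 pairs, so 11 choices force a sum of 21.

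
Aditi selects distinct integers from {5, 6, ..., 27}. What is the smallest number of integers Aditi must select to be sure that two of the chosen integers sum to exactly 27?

15

Two chosen integers sum to 27 exactly when both halves of some pair {x, 27−x} with 5 ≤ x ≤ 27−x ≤ 22 are chosen — 9 such pairs.
The remaining 5 elements (those with no distinct partner in range) can never complete a 27-sum, so the worst case takes all of them and one from each pair: 5 + 9 = 14.
The 15th integer has to be the second member of some pair, so 14 + 1 = 15.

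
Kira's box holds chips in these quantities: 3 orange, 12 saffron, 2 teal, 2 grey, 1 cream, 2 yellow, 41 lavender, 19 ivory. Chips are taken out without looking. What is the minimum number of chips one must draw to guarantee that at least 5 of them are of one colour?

23

Pigeonhole: put each drawn chip into a box by colour. The largest draw with every box below 5 takes min(count, 4) from each colour; colours with fewer than 4 contribute all they have.
Σ min(cᵢ, 4) = 3 + 4 + 2 + 2 + 1 + 2 + 4 + 4 = 22.
Draw number 22 + 1 = 23 must push one box to 5.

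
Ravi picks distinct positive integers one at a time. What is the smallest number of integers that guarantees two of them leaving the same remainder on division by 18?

The 18 residue classes mod 18 are the pigeonholes.
With 18 integers one could put 1 in each residue class and have no class reach 2.
The 19th integer pushes some class to 2, so 18·1 + 1 = 19.

19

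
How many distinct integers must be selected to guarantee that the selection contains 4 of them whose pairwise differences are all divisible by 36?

109

Integers whose pairwise differences are multiples of 36 are exactly those sharing a remainder mod 36. By pigeonhole, the 36 residue classes mod 36 are the pigeonholes.
With 108 integers one could put 3 in each residue class and have no class reach 4.
The 109th integer pushes some class to 4, so 36·3 + 1 = 109.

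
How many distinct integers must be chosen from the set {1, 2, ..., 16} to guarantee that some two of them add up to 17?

9

A set avoiding the sum 17 can contain at most one of each pair {x, 17−x}.
The integers 9, …, 16 (8 of them) are such a set: any two sum to at least 9+10 = 19 > 17.
Any 9th integer completes one of the 8 pairs, so 9 choices force a sum of 17.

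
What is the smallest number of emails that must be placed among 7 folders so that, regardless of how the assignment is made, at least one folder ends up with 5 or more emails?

With 28 emails one could put exactly 4 in each of the 7 folders, and no folder would reach 5.
Pigeonhole: one more email must land in a folder that already has 4, giving it 5.
So 7 × 4 + 1 = 29 emails are required.

29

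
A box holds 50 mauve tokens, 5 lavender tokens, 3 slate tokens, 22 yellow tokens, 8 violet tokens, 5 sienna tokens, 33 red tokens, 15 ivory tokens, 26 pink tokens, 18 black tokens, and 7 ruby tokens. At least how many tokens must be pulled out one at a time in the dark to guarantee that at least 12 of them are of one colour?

By the pigeonhole principle, the 11 colours are the holes; the tokens drawn are the pigeons.
To avoid 12 of any one colour, the worst case takes at most 11 of each colour, or every token of a colour that has fewer than 11.
That gives 11 + 5 + 3 + 11 + 8 + 5 + 11 + 11 + 11 + 11 + 7 = 94 tokens with no colour reaching 12.
The next token forces some colour to 12, so 94 + 1 = 95.

95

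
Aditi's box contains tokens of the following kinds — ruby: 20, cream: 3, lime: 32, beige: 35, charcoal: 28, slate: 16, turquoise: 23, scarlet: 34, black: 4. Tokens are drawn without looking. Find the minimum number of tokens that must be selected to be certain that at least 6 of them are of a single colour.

43

The 9 colours are the holes; the tokens drawn are the pigeons.
To avoid 6 of any one colour, the worst case takes at most 5 of each colour, or every token of a colour that has fewer than 5.
That gives 5 + 3 + 5 + 5 + 5 + 5 + 5 + 5 + 4 = 42 tokens with no colour reaching 6.
The next token forces some colour to 6, so 42 + 1 = 43.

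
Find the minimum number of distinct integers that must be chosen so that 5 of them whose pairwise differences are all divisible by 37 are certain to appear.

149

Integers whose pairwise differences are multiples of 37 are exactly those sharing a remainder mod 37. Pigeonhole: the 37 residue classes mod 37 are the pigeonholes.
With 148 integers one could put 4 in each residue class and have no class reach 5.
The 149th integer pushes some class to 5, so 37·4 + 1 = 149.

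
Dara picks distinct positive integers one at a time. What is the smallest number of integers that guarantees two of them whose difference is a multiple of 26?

27

Integers whose pairwise differences are multiples of 26 are exactly those sharing a remainder mod 26. By the pigeonhole principle, the 26 residue classes mod 26 are the pigeonholes.
With 26 integers one could put 1 in each residue class and have no class reach 2.
The 27th integer pushes some class to 2, so 26·1 + 1 = 27.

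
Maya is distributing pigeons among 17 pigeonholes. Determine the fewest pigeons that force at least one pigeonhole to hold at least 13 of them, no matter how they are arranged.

With 204 pigeons one could put exactly 12 in each of the 17 pigeonholes, and no pigeonhole would reach 13.
By the pigeonhole principle, one more pigeon must land in a pigeonhole that already has 12, giving it 13.
So 17 × 12 + 1 = 205 pigeons are required.

205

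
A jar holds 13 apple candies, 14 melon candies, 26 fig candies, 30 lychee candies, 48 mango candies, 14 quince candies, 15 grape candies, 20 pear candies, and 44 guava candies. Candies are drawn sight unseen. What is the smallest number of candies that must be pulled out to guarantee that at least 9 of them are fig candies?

In the worst case for collecting fig candies, every non-fig candy comes out first.
There are 13 + 14 + 30 + 48 + 14 + 15 + 20 + 44 = 198 non-fig candies altogether.
After those, each further candy must be fig, so 198 + 9 = 207 draws guarantee 9 fig candies.

207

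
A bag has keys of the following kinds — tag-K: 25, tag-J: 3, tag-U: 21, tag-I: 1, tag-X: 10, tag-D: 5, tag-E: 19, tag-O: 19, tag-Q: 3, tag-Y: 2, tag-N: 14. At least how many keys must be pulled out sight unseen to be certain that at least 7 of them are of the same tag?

Put each drawn key into a box by tag. The largest draw with every box below 7 takes min(count, 6) from each tag; tags with fewer than 6 contribute all they have.
Σ min(cᵢ, 6) = 6 + 3 + 6 + 1 + 6 + 5 + 6 + 6 + 3 + 2 + 6 = 50.
Draw number 50 + 1 = 51 must push one box to 7.

51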